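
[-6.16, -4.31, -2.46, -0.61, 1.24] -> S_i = -6.16 + 1.85*i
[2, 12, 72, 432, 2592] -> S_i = 2*6^i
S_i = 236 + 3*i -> [236, 239, 242, 245, 248]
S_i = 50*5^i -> [50, 250, 1250, 6250, 31250]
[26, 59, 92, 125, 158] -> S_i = 26 + 33*i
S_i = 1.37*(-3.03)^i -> [1.37, -4.15, 12.58, -38.11, 115.48]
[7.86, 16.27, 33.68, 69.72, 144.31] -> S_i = 7.86*2.07^i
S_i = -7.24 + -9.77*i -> [-7.24, -17.01, -26.78, -36.55, -46.32]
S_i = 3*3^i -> [3, 9, 27, 81, 243]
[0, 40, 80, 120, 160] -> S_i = 0 + 40*i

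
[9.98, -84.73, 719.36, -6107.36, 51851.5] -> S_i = 9.98*(-8.49)^i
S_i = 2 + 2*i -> [2, 4, 6, 8, 10]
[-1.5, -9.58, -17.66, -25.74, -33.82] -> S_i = -1.50 + -8.08*i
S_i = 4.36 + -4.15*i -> [4.36, 0.21, -3.94, -8.09, -12.24]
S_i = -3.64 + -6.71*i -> [-3.64, -10.35, -17.06, -23.77, -30.48]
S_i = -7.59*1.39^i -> [-7.59, -10.55, -14.66, -20.38, -28.33]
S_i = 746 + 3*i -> [746, 749, 752, 755, 758]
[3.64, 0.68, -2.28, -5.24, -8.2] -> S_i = 3.64 + -2.96*i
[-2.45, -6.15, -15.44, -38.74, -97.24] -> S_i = -2.45*2.51^i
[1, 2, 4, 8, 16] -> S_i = 1*2^i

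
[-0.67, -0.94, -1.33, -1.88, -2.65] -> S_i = -0.67*1.41^i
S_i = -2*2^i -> [-2, -4, -8, -16, -32]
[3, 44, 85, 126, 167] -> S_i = 3 + 41*i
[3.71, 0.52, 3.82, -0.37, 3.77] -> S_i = Random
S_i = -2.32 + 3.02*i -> [-2.32, 0.7, 3.72, 6.74, 9.76]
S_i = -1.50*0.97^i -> [-1.5, -1.46, -1.41, -1.37, -1.33]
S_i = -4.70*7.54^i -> [-4.7, -35.44, -267.2, -2014.71, -15190.89]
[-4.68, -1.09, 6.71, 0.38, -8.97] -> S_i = Random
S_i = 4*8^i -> [4, 32, 256, 2048, 16384]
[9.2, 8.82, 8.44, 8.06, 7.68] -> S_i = 9.20 + -0.38*i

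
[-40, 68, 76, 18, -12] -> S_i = Random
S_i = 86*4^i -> [86, 344, 1376, 5504, 22016]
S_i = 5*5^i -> [5, 25, 125, 625, 3125]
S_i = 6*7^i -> [6, 42, 294, 2058, 14406]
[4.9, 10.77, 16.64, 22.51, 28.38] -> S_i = 4.90 + 5.87*i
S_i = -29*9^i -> [-29, -261, -2349, -21141, -190269]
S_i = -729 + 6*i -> [-729, -723, -717, -711, -705]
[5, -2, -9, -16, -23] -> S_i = 5 + -7*i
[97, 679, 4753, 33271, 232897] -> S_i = 97*7^i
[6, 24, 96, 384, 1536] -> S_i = 6*4^i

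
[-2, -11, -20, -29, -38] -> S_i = -2 + -9*i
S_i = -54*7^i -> [-54, -378, -2646, -18522, -129654]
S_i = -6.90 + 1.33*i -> [-6.9, -5.57, -4.24, -2.91, -1.58]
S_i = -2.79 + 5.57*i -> [-2.79, 2.78, 8.35, 13.92, 19.49]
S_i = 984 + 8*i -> [984, 992, 1000, 1008, 1016]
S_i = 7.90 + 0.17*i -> [7.9, 8.07, 8.24, 8.41, 8.58]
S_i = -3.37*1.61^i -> [-3.37, -5.43, -8.74, -14.06, -22.64]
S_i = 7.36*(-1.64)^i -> [7.36, -12.07, 19.8, -32.46, 53.24]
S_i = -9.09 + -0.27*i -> [-9.09, -9.36, -9.63, -9.9, -10.17]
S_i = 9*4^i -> [9, 36, 144, 576, 2304]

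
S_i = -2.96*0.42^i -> [-2.96, -1.24, -0.52, -0.22, -0.09]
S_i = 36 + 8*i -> [36, 44, 52, 60, 68]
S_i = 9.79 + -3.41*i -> [9.79, 6.38, 2.97, -0.44, -3.85]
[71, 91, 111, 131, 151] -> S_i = 71 + 20*i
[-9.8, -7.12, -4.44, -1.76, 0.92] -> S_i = -9.80 + 2.68*i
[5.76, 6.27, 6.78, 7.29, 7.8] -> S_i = 5.76 + 0.51*i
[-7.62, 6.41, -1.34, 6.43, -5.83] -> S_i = Random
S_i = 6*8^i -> [6, 48, 384, 3072, 24576]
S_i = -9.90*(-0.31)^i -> [-9.9, 3.07, -0.95, 0.29, -0.09]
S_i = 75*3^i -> [75, 225, 675, 2025, 6075]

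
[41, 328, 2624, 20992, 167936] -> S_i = 41*8^i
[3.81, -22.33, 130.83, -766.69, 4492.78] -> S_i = 3.81*(-5.86)^i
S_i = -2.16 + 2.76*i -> [-2.16, 0.6, 3.36, 6.12, 8.88]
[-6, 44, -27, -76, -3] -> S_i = Random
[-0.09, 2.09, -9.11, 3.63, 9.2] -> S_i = Random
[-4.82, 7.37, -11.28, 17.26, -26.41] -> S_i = -4.82*(-1.53)^i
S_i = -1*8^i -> [-1, -8, -64, -512, -4096]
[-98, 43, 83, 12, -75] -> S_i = Random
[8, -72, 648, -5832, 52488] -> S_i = 8*-9^i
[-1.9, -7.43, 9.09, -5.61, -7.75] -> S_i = Random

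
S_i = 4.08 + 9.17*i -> [4.08, 13.25, 22.42, 31.59, 40.76]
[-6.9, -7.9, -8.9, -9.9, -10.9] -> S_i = -6.90 + -1.00*i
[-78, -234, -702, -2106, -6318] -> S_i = -78*3^i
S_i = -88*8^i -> [-88, -704, -5632, -45056, -360448]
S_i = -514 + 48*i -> [-514, -466, -418, -370, -322]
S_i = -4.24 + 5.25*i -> [-4.24, 1.01, 6.26, 11.51, 16.76]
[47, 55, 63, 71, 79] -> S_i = 47 + 8*i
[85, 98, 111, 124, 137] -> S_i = 85 + 13*i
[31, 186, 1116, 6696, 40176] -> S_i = 31*6^i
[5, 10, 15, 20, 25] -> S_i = 5 + 5*i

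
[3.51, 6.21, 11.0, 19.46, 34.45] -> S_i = 3.51*1.77^i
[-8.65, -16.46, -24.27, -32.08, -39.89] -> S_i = -8.65 + -7.81*i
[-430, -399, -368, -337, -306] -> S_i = -430 + 31*i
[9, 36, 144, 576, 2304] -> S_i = 9*4^i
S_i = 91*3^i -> [91, 273, 819, 2457, 7371]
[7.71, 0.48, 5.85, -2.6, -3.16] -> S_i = Random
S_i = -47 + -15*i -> [-47, -62, -77, -92, -107]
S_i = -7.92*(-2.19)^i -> [-7.92, 17.34, -37.99, 83.19, -182.18]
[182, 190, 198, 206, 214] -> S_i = 182 + 8*i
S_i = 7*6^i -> [7, 42, 252, 1512, 9072]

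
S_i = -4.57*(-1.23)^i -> [-4.57, 5.62, -6.91, 8.5, -10.46]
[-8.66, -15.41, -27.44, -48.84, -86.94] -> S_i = -8.66*1.78^i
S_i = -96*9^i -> [-96, -864, -7776, -69984, -629856]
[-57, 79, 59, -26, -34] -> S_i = Random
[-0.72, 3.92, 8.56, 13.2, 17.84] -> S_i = -0.72 + 4.64*i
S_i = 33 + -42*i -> [33, -9, -51, -93, -135]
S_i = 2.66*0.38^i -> [2.66, 1.01, 0.38, 0.15, 0.06]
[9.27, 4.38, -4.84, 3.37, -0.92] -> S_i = Random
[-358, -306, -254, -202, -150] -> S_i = -358 + 52*i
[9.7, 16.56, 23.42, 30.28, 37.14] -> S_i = 9.70 + 6.86*i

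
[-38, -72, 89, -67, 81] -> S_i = Random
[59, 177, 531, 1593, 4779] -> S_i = 59*3^i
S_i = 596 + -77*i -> [596, 519, 442, 365, 288]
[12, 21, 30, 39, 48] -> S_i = 12 + 9*i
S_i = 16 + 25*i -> [16, 41, 66, 91, 116]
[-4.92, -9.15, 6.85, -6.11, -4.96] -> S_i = Random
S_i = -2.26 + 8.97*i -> [-2.26, 6.71, 15.68, 24.65, 33.62]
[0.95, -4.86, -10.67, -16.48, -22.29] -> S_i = 0.95 + -5.81*i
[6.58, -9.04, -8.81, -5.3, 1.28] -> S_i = Random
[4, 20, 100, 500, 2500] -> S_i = 4*5^i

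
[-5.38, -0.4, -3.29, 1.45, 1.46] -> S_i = Random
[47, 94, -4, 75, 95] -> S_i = Random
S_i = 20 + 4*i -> [20, 24, 28, 32, 36]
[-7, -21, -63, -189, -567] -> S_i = -7*3^i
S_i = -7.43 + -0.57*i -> [-7.43, -8.0, -8.57, -9.14, -9.71]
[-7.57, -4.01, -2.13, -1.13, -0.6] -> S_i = -7.57*0.53^i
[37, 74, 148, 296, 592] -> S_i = 37*2^i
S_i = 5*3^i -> [5, 15, 45, 135, 405]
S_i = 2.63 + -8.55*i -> [2.63, -5.92, -14.47, -23.02, -31.57]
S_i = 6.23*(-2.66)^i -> [6.23, -16.57, 44.08, -117.26, 311.9]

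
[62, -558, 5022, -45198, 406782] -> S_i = 62*-9^i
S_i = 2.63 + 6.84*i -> [2.63, 9.47, 16.31, 23.15, 29.99]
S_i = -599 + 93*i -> [-599, -506, -413, -320, -227]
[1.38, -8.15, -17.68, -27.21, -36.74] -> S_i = 1.38 + -9.53*i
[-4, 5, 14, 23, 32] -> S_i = -4 + 9*i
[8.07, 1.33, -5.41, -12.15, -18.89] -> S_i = 8.07 + -6.74*i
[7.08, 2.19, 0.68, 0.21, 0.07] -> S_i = 7.08*0.31^i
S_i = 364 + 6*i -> [364, 370, 376, 382, 388]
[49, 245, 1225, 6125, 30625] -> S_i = 49*5^i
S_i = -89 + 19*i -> [-89, -70, -51, -32, -13]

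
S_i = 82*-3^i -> [82, -246, 738, -2214, 6642]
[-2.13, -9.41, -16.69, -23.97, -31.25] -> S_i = -2.13 + -7.28*i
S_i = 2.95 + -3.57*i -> [2.95, -0.62, -4.19, -7.76, -11.33]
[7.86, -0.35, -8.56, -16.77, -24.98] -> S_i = 7.86 + -8.21*i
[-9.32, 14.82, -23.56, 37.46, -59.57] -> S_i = -9.32*(-1.59)^i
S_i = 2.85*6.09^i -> [2.85, 17.36, 105.7, 643.72, 3920.25]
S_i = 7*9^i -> [7, 63, 567, 5103, 45927]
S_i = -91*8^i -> [-91, -728, -5824, -46592, -372736]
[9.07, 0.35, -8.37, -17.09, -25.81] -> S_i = 9.07 + -8.72*i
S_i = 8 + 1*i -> [8, 9, 10, 11, 12]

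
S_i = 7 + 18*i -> [7, 25, 43, 61, 79]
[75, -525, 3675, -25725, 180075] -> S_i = 75*-7^i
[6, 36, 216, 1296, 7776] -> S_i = 6*6^i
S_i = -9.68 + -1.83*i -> [-9.68, -11.51, -13.34, -15.17, -17.0]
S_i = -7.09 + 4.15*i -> [-7.09, -2.94, 1.21, 5.36, 9.51]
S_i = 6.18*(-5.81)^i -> [6.18, -35.91, 208.61, -1212.04, 7041.95]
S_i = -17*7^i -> [-17, -119, -833, -5831, -40817]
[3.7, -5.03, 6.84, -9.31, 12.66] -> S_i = 3.70*(-1.36)^i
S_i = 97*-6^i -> [97, -582, 3492, -20952, 125712]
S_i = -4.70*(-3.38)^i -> [-4.7, 15.89, -53.69, 181.49, -613.43]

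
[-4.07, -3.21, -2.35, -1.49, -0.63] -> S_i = -4.07 + 0.86*i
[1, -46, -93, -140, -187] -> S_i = 1 + -47*i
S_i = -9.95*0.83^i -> [-9.95, -8.26, -6.85, -5.69, -4.72]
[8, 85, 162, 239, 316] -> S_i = 8 + 77*i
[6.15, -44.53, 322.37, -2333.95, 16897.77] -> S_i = 6.15*(-7.24)^i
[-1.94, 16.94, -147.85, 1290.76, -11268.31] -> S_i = -1.94*(-8.73)^i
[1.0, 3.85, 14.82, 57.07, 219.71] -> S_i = 1.00*3.85^i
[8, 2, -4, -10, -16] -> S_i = 8 + -6*i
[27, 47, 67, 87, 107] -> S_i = 27 + 20*i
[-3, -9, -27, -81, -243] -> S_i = -3*3^i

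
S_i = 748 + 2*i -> [748, 750, 752, 754, 756]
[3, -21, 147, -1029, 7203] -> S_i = 3*-7^i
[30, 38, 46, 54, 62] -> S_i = 30 + 8*i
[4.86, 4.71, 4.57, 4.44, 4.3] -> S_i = 4.86*0.97^i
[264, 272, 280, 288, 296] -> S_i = 264 + 8*i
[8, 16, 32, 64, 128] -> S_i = 8*2^i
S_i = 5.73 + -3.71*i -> [5.73, 2.02, -1.69, -5.4, -9.11]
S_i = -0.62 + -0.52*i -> [-0.62, -1.14, -1.66, -2.18, -2.7]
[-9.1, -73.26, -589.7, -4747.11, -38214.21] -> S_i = -9.10*8.05^i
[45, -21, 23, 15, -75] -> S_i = Random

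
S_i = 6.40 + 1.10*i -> [6.4, 7.5, 8.6, 9.7, 10.8]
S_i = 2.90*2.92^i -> [2.9, 8.47, 24.73, 72.2, 210.83]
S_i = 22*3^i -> [22, 66, 198, 594, 1782]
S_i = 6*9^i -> [6, 54, 486, 4374, 39366]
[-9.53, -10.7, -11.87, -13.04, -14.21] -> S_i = -9.53 + -1.17*i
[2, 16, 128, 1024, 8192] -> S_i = 2*8^i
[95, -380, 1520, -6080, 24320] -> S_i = 95*-4^i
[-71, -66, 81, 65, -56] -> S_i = Random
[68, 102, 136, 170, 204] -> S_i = 68 + 34*i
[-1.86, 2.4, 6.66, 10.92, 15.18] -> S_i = -1.86 + 4.26*i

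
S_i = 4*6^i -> [4, 24, 144, 864, 5184]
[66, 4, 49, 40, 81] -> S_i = Random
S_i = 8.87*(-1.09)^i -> [8.87, -9.67, 10.54, -11.49, 12.52]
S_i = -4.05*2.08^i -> [-4.05, -8.42, -17.52, -36.45, -75.81]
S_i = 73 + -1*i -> [73, 72, 71, 70, 69]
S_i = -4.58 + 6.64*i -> [-4.58, 2.06, 8.7, 15.34, 21.98]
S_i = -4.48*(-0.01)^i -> [-4.48, 0.04, -0.0, 0.0, -0.0]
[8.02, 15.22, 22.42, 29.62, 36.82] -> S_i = 8.02 + 7.20*i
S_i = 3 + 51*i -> [3, 54, 105, 156, 207]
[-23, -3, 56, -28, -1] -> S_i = Random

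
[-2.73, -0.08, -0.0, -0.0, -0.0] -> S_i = -2.73*0.03^i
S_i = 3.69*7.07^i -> [3.69, 26.09, 184.44, 1304.02, 9219.43]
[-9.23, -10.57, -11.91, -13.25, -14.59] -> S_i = -9.23 + -1.34*i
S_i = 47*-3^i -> [47, -141, 423, -1269, 3807]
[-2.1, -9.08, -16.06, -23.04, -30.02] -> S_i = -2.10 + -6.98*i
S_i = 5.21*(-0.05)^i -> [5.21, -0.26, 0.01, -0.0, 0.0]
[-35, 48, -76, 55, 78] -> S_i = Random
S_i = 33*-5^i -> [33, -165, 825, -4125, 20625]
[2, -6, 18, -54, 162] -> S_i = 2*-3^i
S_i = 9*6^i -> [9, 54, 324, 1944, 11664]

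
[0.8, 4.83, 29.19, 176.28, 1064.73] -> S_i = 0.80*6.04^i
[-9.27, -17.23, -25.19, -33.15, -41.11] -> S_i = -9.27 + -7.96*i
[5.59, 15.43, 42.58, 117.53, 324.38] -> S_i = 5.59*2.76^i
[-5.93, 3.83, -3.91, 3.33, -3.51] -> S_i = Random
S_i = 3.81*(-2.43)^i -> [3.81, -9.26, 22.5, -54.67, 132.85]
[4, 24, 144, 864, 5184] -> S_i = 4*6^i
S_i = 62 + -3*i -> [62, 59, 56, 53, 50]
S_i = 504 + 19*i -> [504, 523, 542, 561, 580]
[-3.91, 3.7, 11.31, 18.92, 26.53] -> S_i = -3.91 + 7.61*i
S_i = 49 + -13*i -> [49, 36, 23, 10, -3]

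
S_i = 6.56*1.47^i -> [6.56, 9.64, 14.18, 20.84, 30.63]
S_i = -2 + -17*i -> [-2, -19, -36, -53, -70]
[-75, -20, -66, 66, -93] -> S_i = Random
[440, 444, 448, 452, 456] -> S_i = 440 + 4*i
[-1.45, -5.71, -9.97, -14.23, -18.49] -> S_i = -1.45 + -4.26*i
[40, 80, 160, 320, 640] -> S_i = 40*2^i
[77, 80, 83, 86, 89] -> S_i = 77 + 3*i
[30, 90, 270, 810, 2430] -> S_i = 30*3^i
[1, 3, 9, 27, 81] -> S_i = 1*3^i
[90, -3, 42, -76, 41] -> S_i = Random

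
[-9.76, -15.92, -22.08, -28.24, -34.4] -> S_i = -9.76 + -6.16*i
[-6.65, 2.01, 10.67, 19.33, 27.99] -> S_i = -6.65 + 8.66*i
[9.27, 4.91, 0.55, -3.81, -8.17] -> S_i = 9.27 + -4.36*i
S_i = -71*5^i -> [-71, -355, -1775, -8875, -44375]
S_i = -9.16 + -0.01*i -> [-9.16, -9.17, -9.18, -9.19, -9.2]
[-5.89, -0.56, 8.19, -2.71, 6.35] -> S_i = Random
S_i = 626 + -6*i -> [626, 620, 614, 608, 602]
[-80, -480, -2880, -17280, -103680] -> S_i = -80*6^i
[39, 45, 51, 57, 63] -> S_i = 39 + 6*i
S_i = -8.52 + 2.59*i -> [-8.52, -5.93, -3.34, -0.75, 1.84]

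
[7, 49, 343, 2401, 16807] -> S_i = 7*7^i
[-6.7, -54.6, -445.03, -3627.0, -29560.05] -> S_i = -6.70*8.15^i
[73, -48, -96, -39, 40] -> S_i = Random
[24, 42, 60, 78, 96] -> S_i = 24 + 18*i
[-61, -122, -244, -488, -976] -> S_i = -61*2^i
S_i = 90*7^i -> [90, 630, 4410, 30870, 216090]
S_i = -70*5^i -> [-70, -350, -1750, -8750, -43750]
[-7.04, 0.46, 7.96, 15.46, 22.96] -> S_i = -7.04 + 7.50*i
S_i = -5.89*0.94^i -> [-5.89, -5.54, -5.2, -4.89, -4.6]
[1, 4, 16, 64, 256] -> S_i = 1*4^i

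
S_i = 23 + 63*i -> [23, 86, 149, 212, 275]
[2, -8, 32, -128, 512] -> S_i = 2*-4^i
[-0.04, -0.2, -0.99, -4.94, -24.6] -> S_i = -0.04*4.98^i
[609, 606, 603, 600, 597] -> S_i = 609 + -3*i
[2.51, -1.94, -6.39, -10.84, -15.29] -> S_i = 2.51 + -4.45*i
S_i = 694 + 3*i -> [694, 697, 700, 703, 706]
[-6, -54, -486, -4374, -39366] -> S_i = -6*9^i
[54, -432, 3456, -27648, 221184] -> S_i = 54*-8^i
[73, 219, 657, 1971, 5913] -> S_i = 73*3^i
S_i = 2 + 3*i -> [2, 5, 8, 11, 14]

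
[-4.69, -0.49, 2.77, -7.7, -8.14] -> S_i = Random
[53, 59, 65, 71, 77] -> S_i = 53 + 6*i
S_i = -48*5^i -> [-48, -240, -1200, -6000, -30000]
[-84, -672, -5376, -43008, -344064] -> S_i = -84*8^i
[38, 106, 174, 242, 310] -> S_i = 38 + 68*i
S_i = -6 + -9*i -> [-6, -15, -24, -33, -42]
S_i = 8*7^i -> [8, 56, 392, 2744, 19208]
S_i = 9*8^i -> [9, 72, 576, 4608, 36864]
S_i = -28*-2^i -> [-28, 56, -112, 224, -448]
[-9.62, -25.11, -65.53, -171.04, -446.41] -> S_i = -9.62*2.61^i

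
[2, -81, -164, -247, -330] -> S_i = 2 + -83*i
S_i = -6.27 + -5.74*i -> [-6.27, -12.01, -17.75, -23.49, -29.23]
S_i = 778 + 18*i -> [778, 796, 814, 832, 850]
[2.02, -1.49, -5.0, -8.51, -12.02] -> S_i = 2.02 + -3.51*i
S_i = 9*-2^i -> [9, -18, 36, -72, 144]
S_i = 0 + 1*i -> [0, 1, 2, 3, 4]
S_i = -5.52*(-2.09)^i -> [-5.52, 11.54, -24.11, 50.39, -105.32]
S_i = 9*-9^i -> [9, -81, 729, -6561, 59049]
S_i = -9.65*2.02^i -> [-9.65, -19.49, -39.38, -79.54, -160.67]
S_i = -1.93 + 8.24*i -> [-1.93, 6.31, 14.55, 22.79, 31.03]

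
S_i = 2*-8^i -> [2, -16, 128, -1024, 8192]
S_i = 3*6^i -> [3, 18, 108, 648, 3888]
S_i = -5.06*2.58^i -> [-5.06, -13.05, -33.68, -86.9, -224.2]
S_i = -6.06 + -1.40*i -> [-6.06, -7.46, -8.86, -10.26, -11.66]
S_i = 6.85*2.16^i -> [6.85, 14.8, 31.96, 69.03, 149.11]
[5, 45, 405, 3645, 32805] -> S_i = 5*9^i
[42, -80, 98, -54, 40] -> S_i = Random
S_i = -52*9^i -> [-52, -468, -4212, -37908, -341172]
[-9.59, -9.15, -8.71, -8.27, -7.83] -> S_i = -9.59 + 0.44*i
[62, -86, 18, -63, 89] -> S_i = Random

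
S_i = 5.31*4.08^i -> [5.31, 21.66, 88.39, 360.64, 1471.41]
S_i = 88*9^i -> [88, 792, 7128, 64152, 577368]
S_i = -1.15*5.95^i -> [-1.15, -6.84, -40.71, -242.24, -1441.34]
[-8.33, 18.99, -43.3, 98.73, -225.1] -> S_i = -8.33*(-2.28)^i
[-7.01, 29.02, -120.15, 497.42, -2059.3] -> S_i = -7.01*(-4.14)^i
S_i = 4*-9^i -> [4, -36, 324, -2916, 26244]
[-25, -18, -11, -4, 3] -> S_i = -25 + 7*i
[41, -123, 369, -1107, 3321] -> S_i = 41*-3^i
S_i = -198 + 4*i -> [-198, -194, -190, -186, -182]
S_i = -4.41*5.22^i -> [-4.41, -23.02, -120.17, -627.26, -3274.32]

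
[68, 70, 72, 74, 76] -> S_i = 68 + 2*i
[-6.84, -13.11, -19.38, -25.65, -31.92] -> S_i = -6.84 + -6.27*i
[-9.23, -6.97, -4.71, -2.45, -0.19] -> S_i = -9.23 + 2.26*i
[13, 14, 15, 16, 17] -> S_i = 13 + 1*i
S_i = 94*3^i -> [94, 282, 846, 2538, 7614]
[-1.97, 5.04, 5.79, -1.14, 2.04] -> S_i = Random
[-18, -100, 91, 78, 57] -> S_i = Random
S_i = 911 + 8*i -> [911, 919, 927, 935, 943]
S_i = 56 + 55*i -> [56, 111, 166, 221, 276]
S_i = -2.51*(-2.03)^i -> [-2.51, 5.1, -10.34, 21.0, -42.62]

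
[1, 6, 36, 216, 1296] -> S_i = 1*6^i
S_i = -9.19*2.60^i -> [-9.19, -23.89, -62.12, -161.52, -419.96]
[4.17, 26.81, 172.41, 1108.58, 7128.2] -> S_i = 4.17*6.43^i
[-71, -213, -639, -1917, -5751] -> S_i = -71*3^i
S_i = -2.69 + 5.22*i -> [-2.69, 2.53, 7.75, 12.97, 18.19]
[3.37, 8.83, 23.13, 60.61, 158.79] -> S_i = 3.37*2.62^i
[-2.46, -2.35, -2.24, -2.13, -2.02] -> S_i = -2.46 + 0.11*i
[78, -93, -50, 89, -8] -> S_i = Random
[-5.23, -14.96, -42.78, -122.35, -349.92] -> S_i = -5.23*2.86^i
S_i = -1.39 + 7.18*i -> [-1.39, 5.79, 12.97, 20.15, 27.33]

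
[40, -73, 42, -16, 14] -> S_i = Random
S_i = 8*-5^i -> [8, -40, 200, -1000, 5000]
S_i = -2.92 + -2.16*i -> [-2.92, -5.08, -7.24, -9.4, -11.56]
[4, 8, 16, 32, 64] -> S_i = 4*2^i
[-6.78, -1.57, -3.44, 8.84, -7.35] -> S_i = Random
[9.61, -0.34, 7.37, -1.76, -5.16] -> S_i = Random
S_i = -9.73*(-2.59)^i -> [-9.73, 25.2, -65.27, 169.05, -437.84]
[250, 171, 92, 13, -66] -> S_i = 250 + -79*i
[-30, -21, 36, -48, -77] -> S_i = Random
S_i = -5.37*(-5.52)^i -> [-5.37, 29.64, -163.63, 903.22, -4985.75]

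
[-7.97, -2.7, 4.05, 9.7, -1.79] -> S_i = Random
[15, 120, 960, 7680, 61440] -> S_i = 15*8^i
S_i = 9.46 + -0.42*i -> [9.46, 9.04, 8.62, 8.2, 7.78]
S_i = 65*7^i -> [65, 455, 3185, 22295, 156065]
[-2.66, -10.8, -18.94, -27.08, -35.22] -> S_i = -2.66 + -8.14*i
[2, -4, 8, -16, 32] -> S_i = 2*-2^i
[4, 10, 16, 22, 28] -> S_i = 4 + 6*i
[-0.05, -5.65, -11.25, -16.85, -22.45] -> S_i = -0.05 + -5.60*i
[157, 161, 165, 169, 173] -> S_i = 157 + 4*i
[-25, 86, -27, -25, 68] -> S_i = Random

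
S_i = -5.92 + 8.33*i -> [-5.92, 2.41, 10.74, 19.07, 27.4]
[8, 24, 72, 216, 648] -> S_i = 8*3^i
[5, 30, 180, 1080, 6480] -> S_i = 5*6^i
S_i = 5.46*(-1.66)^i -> [5.46, -9.06, 15.05, -24.98, 41.46]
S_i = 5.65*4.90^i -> [5.65, 27.68, 135.66, 664.72, 3257.11]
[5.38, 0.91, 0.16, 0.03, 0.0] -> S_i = 5.38*0.17^i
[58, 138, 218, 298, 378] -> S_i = 58 + 80*i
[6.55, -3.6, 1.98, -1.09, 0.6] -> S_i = 6.55*(-0.55)^i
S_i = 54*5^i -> [54, 270, 1350, 6750, 33750]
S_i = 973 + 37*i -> [973, 1010, 1047, 1084, 1121]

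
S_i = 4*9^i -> [4, 36, 324, 2916, 26244]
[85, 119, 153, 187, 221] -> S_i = 85 + 34*i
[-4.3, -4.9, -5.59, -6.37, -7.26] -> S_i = -4.30*1.14^i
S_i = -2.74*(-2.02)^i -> [-2.74, 5.53, -11.18, 22.58, -45.62]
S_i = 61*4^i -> [61, 244, 976, 3904, 15616]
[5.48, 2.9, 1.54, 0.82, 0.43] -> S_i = 5.48*0.53^i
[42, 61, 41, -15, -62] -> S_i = Random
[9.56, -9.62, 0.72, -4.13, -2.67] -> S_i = Random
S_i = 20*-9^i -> [20, -180, 1620, -14580, 131220]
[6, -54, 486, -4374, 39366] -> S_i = 6*-9^i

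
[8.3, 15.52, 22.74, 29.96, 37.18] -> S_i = 8.30 + 7.22*i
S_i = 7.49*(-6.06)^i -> [7.49, -45.39, 275.06, -1666.86, 10101.18]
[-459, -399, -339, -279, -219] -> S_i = -459 + 60*i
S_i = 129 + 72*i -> [129, 201, 273, 345, 417]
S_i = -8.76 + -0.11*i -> [-8.76, -8.87, -8.98, -9.09, -9.2]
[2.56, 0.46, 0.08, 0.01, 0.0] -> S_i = 2.56*0.18^i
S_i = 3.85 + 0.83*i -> [3.85, 4.68, 5.51, 6.34, 7.17]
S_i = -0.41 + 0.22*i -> [-0.41, -0.19, 0.03, 0.25, 0.47]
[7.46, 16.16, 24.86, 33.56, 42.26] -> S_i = 7.46 + 8.70*i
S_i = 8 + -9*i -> [8, -1, -10, -19, -28]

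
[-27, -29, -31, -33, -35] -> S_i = -27 + -2*i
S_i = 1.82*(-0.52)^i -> [1.82, -0.95, 0.49, -0.26, 0.13]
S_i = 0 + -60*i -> [0, -60, -120, -180, -240]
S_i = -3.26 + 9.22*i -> [-3.26, 5.96, 15.18, 24.4, 33.62]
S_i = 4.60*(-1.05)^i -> [4.6, -4.83, 5.07, -5.33, 5.59]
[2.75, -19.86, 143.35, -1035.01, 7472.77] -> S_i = 2.75*(-7.22)^i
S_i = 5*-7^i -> [5, -35, 245, -1715, 12005]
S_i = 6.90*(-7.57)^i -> [6.9, -52.23, 395.4, -2993.21, 22658.58]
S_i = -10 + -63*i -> [-10, -73, -136, -199, -262]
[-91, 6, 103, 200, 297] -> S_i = -91 + 97*i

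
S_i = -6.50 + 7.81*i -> [-6.5, 1.31, 9.12, 16.93, 24.74]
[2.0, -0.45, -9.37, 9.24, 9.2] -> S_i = Random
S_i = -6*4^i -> [-6, -24, -96, -384, -1536]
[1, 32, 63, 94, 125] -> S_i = 1 + 31*i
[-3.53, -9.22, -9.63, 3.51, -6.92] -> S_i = Random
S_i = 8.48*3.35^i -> [8.48, 28.41, 95.17, 318.81, 1068.01]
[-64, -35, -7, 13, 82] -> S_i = Random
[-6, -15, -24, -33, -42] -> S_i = -6 + -9*i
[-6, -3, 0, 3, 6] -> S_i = -6 + 3*i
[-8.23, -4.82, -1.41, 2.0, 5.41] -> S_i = -8.23 + 3.41*i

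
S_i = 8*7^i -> [8, 56, 392, 2744, 19208]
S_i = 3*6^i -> [3, 18, 108, 648, 3888]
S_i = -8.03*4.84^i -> [-8.03, -38.87, -188.11, -910.44, -4406.53]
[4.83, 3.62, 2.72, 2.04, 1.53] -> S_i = 4.83*0.75^i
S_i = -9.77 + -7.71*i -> [-9.77, -17.48, -25.19, -32.9, -40.61]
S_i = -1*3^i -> [-1, -3, -9, -27, -81]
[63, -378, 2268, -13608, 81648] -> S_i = 63*-6^i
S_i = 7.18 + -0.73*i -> [7.18, 6.45, 5.72, 4.99, 4.26]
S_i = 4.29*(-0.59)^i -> [4.29, -2.53, 1.49, -0.88, 0.52]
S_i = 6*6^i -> [6, 36, 216, 1296, 7776]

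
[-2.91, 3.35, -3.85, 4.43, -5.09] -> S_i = -2.91*(-1.15)^i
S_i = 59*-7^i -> [59, -413, 2891, -20237, 141659]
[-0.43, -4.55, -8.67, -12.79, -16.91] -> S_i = -0.43 + -4.12*i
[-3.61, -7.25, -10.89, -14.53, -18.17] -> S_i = -3.61 + -3.64*i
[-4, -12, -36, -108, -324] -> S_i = -4*3^i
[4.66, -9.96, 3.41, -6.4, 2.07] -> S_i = Random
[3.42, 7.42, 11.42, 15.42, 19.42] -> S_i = 3.42 + 4.00*i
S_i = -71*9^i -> [-71, -639, -5751, -51759, -465831]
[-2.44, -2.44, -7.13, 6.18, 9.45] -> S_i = Random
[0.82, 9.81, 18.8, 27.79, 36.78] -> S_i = 0.82 + 8.99*i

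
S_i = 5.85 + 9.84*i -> [5.85, 15.69, 25.53, 35.37, 45.21]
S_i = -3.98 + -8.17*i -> [-3.98, -12.15, -20.32, -28.49, -36.66]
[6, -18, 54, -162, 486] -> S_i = 6*-3^i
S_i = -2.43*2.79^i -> [-2.43, -6.78, -18.92, -52.77, -147.24]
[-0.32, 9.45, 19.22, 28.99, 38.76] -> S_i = -0.32 + 9.77*i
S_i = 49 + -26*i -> [49, 23, -3, -29, -55]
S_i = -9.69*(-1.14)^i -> [-9.69, 11.05, -12.59, 14.36, -16.37]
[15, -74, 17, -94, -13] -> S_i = Random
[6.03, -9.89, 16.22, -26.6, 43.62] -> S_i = 6.03*(-1.64)^i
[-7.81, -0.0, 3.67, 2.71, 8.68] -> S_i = Random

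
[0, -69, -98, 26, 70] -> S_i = Random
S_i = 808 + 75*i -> [808, 883, 958, 1033, 1108]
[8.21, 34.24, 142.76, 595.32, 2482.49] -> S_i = 8.21*4.17^i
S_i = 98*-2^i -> [98, -196, 392, -784, 1568]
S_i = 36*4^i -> [36, 144, 576, 2304, 9216]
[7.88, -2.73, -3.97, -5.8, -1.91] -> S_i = Random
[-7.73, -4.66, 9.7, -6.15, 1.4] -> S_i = Random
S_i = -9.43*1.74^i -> [-9.43, -16.41, -28.55, -49.68, -86.44]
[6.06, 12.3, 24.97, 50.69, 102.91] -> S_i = 6.06*2.03^i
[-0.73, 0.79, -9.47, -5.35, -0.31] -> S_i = Random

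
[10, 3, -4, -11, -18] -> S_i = 10 + -7*i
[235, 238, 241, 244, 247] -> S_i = 235 + 3*i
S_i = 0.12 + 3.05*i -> [0.12, 3.17, 6.22, 9.27, 12.32]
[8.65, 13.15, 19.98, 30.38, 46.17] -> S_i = 8.65*1.52^i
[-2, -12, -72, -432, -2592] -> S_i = -2*6^i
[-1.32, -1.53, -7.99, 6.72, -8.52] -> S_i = Random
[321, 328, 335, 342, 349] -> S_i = 321 + 7*i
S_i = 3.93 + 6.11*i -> [3.93, 10.04, 16.15, 22.26, 28.37]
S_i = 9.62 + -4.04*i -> [9.62, 5.58, 1.54, -2.5, -6.54]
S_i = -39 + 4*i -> [-39, -35, -31, -27, -23]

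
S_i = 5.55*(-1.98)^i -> [5.55, -10.99, 21.76, -43.08, 85.3]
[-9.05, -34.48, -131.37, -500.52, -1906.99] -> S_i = -9.05*3.81^i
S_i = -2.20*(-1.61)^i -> [-2.2, 3.54, -5.7, 9.18, -14.78]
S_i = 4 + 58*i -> [4, 62, 120, 178, 236]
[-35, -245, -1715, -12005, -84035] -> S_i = -35*7^i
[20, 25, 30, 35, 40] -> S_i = 20 + 5*i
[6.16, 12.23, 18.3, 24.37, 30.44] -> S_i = 6.16 + 6.07*i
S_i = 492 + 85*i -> [492, 577, 662, 747, 832]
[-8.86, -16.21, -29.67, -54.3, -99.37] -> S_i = -8.86*1.83^i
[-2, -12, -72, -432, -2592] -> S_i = -2*6^i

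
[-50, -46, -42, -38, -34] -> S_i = -50 + 4*i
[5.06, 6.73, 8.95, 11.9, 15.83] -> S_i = 5.06*1.33^i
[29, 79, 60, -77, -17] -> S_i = Random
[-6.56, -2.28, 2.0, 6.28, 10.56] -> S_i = -6.56 + 4.28*i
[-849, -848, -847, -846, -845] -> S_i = -849 + 1*i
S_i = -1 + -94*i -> [-1, -95, -189, -283, -377]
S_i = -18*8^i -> [-18, -144, -1152, -9216, -73728]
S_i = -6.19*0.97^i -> [-6.19, -6.0, -5.82, -5.65, -5.48]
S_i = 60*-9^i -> [60, -540, 4860, -43740, 393660]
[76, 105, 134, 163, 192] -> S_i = 76 + 29*i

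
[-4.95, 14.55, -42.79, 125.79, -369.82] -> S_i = -4.95*(-2.94)^i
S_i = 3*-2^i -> [3, -6, 12, -24, 48]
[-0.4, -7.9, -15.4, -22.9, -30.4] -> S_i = -0.40 + -7.50*i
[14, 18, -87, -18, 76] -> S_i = Random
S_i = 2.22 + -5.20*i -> [2.22, -2.98, -8.18, -13.38, -18.58]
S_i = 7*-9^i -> [7, -63, 567, -5103, 45927]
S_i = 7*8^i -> [7, 56, 448, 3584, 28672]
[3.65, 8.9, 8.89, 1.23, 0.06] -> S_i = Random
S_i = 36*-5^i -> [36, -180, 900, -4500, 22500]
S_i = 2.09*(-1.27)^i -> [2.09, -2.65, 3.37, -4.28, 5.44]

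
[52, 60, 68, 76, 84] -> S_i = 52 + 8*i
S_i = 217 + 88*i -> [217, 305, 393, 481, 569]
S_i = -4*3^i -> [-4, -12, -36, -108, -324]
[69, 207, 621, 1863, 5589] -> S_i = 69*3^i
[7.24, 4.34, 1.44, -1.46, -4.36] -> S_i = 7.24 + -2.90*i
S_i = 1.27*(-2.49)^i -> [1.27, -3.16, 7.87, -19.61, 48.82]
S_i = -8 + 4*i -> [-8, -4, 0, 4, 8]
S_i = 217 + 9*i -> [217, 226, 235, 244, 253]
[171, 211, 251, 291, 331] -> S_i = 171 + 40*i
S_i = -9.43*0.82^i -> [-9.43, -7.73, -6.34, -5.2, -4.26]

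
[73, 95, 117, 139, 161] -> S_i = 73 + 22*i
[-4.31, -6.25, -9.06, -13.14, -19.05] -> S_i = -4.31*1.45^i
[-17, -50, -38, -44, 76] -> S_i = Random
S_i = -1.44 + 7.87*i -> [-1.44, 6.43, 14.3, 22.17, 30.04]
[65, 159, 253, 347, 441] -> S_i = 65 + 94*i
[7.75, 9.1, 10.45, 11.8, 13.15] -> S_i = 7.75 + 1.35*i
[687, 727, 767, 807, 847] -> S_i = 687 + 40*i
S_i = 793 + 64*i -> [793, 857, 921, 985, 1049]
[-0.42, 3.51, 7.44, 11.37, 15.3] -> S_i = -0.42 + 3.93*i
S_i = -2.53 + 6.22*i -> [-2.53, 3.69, 9.91, 16.13, 22.35]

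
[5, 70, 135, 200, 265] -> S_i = 5 + 65*i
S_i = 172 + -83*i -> [172, 89, 6, -77, -160]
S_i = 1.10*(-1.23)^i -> [1.1, -1.35, 1.66, -2.05, 2.52]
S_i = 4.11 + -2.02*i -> [4.11, 2.09, 0.07, -1.95, -3.97]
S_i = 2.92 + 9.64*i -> [2.92, 12.56, 22.2, 31.84, 41.48]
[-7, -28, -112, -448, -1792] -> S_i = -7*4^i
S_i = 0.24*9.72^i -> [0.24, 2.33, 22.67, 220.4, 2142.28]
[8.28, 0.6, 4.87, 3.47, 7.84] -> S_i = Random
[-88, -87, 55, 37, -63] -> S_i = Random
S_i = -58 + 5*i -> [-58, -53, -48, -43, -38]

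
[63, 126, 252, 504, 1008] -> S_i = 63*2^i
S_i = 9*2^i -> [9, 18, 36, 72, 144]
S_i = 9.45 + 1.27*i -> [9.45, 10.72, 11.99, 13.26, 14.53]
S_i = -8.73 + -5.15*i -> [-8.73, -13.88, -19.03, -24.18, -29.33]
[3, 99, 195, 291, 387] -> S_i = 3 + 96*i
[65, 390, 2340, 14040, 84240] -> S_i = 65*6^i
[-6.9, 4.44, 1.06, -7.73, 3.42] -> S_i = Random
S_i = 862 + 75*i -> [862, 937, 1012, 1087, 1162]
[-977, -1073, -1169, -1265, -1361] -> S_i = -977 + -96*i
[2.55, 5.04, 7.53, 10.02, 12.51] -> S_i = 2.55 + 2.49*i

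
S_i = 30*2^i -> [30, 60, 120, 240, 480]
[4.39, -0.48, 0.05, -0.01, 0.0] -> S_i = 4.39*(-0.11)^i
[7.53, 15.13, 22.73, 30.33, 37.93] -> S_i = 7.53 + 7.60*i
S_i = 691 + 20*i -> [691, 711, 731, 751, 771]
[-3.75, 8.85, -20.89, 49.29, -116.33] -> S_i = -3.75*(-2.36)^i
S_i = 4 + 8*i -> [4, 12, 20, 28, 36]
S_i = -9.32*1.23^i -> [-9.32, -11.46, -14.1, -17.34, -21.33]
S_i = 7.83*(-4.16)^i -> [7.83, -32.57, 135.5, -563.69, 2344.96]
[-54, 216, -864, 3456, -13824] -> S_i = -54*-4^i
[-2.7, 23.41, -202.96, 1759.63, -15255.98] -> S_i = -2.70*(-8.67)^i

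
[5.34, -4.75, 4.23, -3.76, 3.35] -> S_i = 5.34*(-0.89)^i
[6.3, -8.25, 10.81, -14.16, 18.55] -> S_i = 6.30*(-1.31)^i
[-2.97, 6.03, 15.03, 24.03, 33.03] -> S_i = -2.97 + 9.00*i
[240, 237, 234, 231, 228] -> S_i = 240 + -3*i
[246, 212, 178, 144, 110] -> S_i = 246 + -34*i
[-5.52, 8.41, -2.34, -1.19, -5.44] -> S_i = Random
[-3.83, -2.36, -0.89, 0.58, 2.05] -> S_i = -3.83 + 1.47*i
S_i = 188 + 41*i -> [188, 229, 270, 311, 352]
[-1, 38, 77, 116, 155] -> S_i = -1 + 39*i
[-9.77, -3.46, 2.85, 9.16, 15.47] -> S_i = -9.77 + 6.31*i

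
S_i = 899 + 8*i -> [899, 907, 915, 923, 931]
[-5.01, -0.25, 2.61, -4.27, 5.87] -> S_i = Random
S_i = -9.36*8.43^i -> [-9.36, -78.9, -665.17, -5607.36, -47270.06]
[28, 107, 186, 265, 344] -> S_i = 28 + 79*i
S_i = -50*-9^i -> [-50, 450, -4050, 36450, -328050]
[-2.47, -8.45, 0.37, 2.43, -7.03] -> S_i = Random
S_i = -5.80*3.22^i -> [-5.8, -18.68, -60.14, -193.64, -623.52]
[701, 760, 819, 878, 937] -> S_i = 701 + 59*i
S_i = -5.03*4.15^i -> [-5.03, -20.87, -86.63, -359.51, -1491.97]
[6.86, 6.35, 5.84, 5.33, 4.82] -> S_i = 6.86 + -0.51*i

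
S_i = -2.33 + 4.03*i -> [-2.33, 1.7, 5.73, 9.76, 13.79]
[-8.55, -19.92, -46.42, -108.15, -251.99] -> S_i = -8.55*2.33^i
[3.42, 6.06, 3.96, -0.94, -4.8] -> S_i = Random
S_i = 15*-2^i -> [15, -30, 60, -120, 240]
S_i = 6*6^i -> [6, 36, 216, 1296, 7776]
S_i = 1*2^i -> [1, 2, 4, 8, 16]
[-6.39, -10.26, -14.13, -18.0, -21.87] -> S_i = -6.39 + -3.87*i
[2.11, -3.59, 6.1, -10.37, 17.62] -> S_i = 2.11*(-1.70)^i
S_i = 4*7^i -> [4, 28, 196, 1372, 9604]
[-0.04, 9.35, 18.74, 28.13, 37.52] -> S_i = -0.04 + 9.39*i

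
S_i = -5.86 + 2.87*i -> [-5.86, -2.99, -0.12, 2.75, 5.62]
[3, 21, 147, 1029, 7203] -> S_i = 3*7^i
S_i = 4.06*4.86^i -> [4.06, 19.73, 95.9, 466.05, 2265.02]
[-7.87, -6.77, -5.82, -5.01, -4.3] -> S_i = -7.87*0.86^i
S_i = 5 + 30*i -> [5, 35, 65, 95, 125]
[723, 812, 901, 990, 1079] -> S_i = 723 + 89*i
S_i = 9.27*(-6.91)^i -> [9.27, -64.06, 442.62, -3058.54, 21134.5]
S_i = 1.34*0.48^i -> [1.34, 0.64, 0.31, 0.15, 0.07]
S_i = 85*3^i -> [85, 255, 765, 2295, 6885]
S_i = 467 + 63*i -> [467, 530, 593, 656, 719]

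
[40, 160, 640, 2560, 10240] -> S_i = 40*4^i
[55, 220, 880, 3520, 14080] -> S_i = 55*4^i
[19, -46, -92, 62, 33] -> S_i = Random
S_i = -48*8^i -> [-48, -384, -3072, -24576, -196608]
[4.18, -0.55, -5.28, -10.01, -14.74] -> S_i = 4.18 + -4.73*i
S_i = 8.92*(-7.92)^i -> [8.92, -70.65, 559.52, -4431.39, 35096.64]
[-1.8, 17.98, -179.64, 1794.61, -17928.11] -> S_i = -1.80*(-9.99)^i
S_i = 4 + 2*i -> [4, 6, 8, 10, 12]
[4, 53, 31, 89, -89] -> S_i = Random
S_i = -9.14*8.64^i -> [-9.14, -78.97, -682.3, -5895.05, -50933.22]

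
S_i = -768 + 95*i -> [-768, -673, -578, -483, -388]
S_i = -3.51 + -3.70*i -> [-3.51, -7.21, -10.91, -14.61, -18.31]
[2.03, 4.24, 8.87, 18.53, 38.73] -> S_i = 2.03*2.09^i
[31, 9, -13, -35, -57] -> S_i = 31 + -22*i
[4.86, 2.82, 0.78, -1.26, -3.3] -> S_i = 4.86 + -2.04*i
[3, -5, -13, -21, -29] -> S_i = 3 + -8*i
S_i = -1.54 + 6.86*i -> [-1.54, 5.32, 12.18, 19.04, 25.9]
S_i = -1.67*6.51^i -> [-1.67, -10.87, -70.77, -460.74, -2999.44]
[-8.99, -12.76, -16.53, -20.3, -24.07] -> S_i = -8.99 + -3.77*i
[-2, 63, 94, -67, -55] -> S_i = Random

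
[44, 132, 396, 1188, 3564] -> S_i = 44*3^i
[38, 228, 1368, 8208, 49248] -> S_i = 38*6^i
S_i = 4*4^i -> [4, 16, 64, 256, 1024]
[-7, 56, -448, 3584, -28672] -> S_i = -7*-8^i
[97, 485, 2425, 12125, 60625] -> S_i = 97*5^i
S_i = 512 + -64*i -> [512, 448, 384, 320, 256]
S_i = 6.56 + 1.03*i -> [6.56, 7.59, 8.62, 9.65, 10.68]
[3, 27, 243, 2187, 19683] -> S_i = 3*9^i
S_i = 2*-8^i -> [2, -16, 128, -1024, 8192]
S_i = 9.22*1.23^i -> [9.22, 11.34, 13.95, 17.16, 21.1]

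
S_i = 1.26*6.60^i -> [1.26, 8.32, 54.89, 362.24, 2390.82]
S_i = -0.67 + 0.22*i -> [-0.67, -0.45, -0.23, -0.01, 0.21]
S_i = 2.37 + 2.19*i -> [2.37, 4.56, 6.75, 8.94, 11.13]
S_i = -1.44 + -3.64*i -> [-1.44, -5.08, -8.72, -12.36, -16.0]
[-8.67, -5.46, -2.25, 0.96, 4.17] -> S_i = -8.67 + 3.21*i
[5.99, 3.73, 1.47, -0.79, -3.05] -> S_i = 5.99 + -2.26*i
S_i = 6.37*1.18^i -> [6.37, 7.52, 8.87, 10.47, 12.35]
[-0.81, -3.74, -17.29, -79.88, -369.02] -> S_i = -0.81*4.62^i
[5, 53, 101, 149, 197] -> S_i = 5 + 48*i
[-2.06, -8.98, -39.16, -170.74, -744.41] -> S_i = -2.06*4.36^i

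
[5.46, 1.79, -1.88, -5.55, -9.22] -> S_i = 5.46 + -3.67*i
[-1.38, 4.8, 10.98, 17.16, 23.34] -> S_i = -1.38 + 6.18*i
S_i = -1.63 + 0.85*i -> [-1.63, -0.78, 0.07, 0.92, 1.77]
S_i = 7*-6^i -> [7, -42, 252, -1512, 9072]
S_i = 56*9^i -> [56, 504, 4536, 40824, 367416]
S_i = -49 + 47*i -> [-49, -2, 45, 92, 139]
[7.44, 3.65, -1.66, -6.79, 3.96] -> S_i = Random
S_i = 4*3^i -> [4, 12, 36, 108, 324]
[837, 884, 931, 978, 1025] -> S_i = 837 + 47*i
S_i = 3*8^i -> [3, 24, 192, 1536, 12288]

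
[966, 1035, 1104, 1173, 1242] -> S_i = 966 + 69*i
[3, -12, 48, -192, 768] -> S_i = 3*-4^i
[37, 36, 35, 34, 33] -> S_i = 37 + -1*i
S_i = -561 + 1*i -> [-561, -560, -559, -558, -557]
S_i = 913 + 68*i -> [913, 981, 1049, 1117, 1185]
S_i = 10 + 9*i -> [10, 19, 28, 37, 46]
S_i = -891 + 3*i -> [-891, -888, -885, -882, -879]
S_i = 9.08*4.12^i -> [9.08, 37.41, 154.13, 635.01, 2616.22]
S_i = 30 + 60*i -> [30, 90, 150, 210, 270]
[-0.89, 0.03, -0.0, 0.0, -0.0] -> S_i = -0.89*(-0.03)^i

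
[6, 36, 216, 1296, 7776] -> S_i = 6*6^i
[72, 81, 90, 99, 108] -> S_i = 72 + 9*i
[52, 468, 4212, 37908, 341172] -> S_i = 52*9^i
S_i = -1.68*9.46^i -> [-1.68, -15.89, -150.35, -1422.27, -13454.69]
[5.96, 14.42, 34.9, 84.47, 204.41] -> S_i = 5.96*2.42^i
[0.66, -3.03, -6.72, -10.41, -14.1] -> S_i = 0.66 + -3.69*i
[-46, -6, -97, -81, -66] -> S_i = Random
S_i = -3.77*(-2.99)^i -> [-3.77, 11.27, -33.7, 100.78, -301.32]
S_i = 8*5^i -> [8, 40, 200, 1000, 5000]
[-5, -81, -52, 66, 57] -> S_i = Random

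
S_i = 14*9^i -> [14, 126, 1134, 10206, 91854]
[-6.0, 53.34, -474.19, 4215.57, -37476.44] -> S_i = -6.00*(-8.89)^i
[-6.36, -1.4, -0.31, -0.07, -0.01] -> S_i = -6.36*0.22^i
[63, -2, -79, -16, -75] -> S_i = Random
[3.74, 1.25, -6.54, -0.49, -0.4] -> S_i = Random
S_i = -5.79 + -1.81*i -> [-5.79, -7.6, -9.41, -11.22, -13.03]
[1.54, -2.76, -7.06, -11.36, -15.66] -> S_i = 1.54 + -4.30*i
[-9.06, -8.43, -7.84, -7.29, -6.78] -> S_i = -9.06*0.93^i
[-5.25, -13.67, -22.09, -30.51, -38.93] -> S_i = -5.25 + -8.42*i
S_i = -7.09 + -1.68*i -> [-7.09, -8.77, -10.45, -12.13, -13.81]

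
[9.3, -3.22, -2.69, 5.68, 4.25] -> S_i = Random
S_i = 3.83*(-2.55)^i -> [3.83, -9.77, 24.9, -63.51, 161.94]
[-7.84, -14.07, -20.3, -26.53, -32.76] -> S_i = -7.84 + -6.23*i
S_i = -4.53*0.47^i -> [-4.53, -2.13, -1.0, -0.47, -0.22]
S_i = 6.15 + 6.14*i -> [6.15, 12.29, 18.43, 24.57, 30.71]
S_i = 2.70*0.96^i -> [2.7, 2.59, 2.49, 2.39, 2.29]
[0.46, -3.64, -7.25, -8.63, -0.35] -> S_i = Random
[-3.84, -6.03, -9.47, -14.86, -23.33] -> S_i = -3.84*1.57^i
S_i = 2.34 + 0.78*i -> [2.34, 3.12, 3.9, 4.68, 5.46]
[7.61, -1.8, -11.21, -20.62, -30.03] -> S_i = 7.61 + -9.41*i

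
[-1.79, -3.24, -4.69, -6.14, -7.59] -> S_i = -1.79 + -1.45*i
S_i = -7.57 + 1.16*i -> [-7.57, -6.41, -5.25, -4.09, -2.93]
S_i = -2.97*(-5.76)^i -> [-2.97, 17.11, -98.54, 567.58, -3269.24]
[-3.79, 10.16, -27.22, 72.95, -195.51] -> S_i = -3.79*(-2.68)^i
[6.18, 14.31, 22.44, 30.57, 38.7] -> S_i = 6.18 + 8.13*i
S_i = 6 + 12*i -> [6, 18, 30, 42, 54]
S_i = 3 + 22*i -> [3, 25, 47, 69, 91]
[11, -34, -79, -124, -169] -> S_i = 11 + -45*i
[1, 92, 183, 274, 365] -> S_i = 1 + 91*i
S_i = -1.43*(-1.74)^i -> [-1.43, 2.49, -4.33, 7.53, -13.11]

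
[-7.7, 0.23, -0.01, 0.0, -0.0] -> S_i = -7.70*(-0.03)^i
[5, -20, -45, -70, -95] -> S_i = 5 + -25*i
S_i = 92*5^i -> [92, 460, 2300, 11500, 57500]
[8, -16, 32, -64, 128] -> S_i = 8*-2^i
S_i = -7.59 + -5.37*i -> [-7.59, -12.96, -18.33, -23.7, -29.07]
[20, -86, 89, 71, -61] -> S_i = Random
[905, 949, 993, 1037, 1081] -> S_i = 905 + 44*i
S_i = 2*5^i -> [2, 10, 50, 250, 1250]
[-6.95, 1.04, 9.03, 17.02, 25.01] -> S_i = -6.95 + 7.99*i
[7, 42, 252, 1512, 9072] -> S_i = 7*6^i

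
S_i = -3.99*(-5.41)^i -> [-3.99, 21.59, -116.78, 631.78, -3417.92]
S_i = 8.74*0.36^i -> [8.74, 3.15, 1.13, 0.41, 0.15]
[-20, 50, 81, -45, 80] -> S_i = Random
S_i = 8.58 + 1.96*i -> [8.58, 10.54, 12.5, 14.46, 16.42]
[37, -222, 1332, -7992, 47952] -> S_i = 37*-6^i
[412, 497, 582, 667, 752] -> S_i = 412 + 85*i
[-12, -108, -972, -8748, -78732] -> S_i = -12*9^i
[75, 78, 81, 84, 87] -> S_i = 75 + 3*i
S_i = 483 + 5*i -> [483, 488, 493, 498, 503]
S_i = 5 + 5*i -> [5, 10, 15, 20, 25]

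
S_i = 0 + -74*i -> [0, -74, -148, -222, -296]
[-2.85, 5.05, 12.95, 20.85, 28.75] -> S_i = -2.85 + 7.90*i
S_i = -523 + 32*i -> [-523, -491, -459, -427, -395]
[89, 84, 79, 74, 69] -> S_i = 89 + -5*i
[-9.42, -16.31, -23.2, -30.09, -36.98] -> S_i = -9.42 + -6.89*i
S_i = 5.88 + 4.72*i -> [5.88, 10.6, 15.32, 20.04, 24.76]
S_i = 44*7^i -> [44, 308, 2156, 15092, 105644]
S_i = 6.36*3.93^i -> [6.36, 24.99, 98.23, 386.04, 1517.15]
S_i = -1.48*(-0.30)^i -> [-1.48, 0.44, -0.13, 0.04, -0.01]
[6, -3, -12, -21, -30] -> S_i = 6 + -9*i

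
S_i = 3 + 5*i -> [3, 8, 13, 18, 23]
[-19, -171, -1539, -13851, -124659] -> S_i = -19*9^i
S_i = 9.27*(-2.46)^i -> [9.27, -22.8, 56.1, -138.0, 339.48]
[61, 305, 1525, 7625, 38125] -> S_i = 61*5^i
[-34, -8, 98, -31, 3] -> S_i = Random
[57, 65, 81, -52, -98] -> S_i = Random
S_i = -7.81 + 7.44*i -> [-7.81, -0.37, 7.07, 14.51, 21.95]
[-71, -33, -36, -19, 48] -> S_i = Random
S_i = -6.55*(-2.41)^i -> [-6.55, 15.79, -38.04, 91.68, -220.96]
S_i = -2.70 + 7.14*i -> [-2.7, 4.44, 11.58, 18.72, 25.86]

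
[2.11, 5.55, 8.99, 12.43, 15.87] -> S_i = 2.11 + 3.44*i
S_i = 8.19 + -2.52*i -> [8.19, 5.67, 3.15, 0.63, -1.89]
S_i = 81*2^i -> [81, 162, 324, 648, 1296]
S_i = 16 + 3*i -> [16, 19, 22, 25, 28]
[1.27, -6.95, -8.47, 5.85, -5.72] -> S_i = Random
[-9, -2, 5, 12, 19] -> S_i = -9 + 7*i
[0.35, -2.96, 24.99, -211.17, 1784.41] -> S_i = 0.35*(-8.45)^i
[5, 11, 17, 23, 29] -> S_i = 5 + 6*i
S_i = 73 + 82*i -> [73, 155, 237, 319, 401]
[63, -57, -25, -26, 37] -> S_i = Random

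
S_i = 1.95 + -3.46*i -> [1.95, -1.51, -4.97, -8.43, -11.89]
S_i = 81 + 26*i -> [81, 107, 133, 159, 185]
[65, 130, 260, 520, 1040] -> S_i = 65*2^i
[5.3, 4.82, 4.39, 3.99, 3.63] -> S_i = 5.30*0.91^i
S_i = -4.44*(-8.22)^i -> [-4.44, 36.5, -300.0, 2466.03, -20270.77]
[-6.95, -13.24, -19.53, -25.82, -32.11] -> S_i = -6.95 + -6.29*i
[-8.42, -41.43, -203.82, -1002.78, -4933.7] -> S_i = -8.42*4.92^i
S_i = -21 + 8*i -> [-21, -13, -5, 3, 11]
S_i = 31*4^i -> [31, 124, 496, 1984, 7936]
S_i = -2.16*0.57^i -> [-2.16, -1.23, -0.7, -0.4, -0.23]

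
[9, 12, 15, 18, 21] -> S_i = 9 + 3*i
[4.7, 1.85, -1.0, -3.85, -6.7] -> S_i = 4.70 + -2.85*i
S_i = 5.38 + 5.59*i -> [5.38, 10.97, 16.56, 22.15, 27.74]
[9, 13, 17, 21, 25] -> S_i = 9 + 4*i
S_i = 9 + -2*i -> [9, 7, 5, 3, 1]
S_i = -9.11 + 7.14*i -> [-9.11, -1.97, 5.17, 12.31, 19.45]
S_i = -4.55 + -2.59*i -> [-4.55, -7.14, -9.73, -12.32, -14.91]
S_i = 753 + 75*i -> [753, 828, 903, 978, 1053]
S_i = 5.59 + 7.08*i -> [5.59, 12.67, 19.75, 26.83, 33.91]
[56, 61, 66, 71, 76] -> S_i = 56 + 5*i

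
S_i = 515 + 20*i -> [515, 535, 555, 575, 595]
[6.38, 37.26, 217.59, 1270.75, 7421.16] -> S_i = 6.38*5.84^i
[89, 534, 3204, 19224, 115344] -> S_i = 89*6^i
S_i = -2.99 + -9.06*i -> [-2.99, -12.05, -21.11, -30.17, -39.23]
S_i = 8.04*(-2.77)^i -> [8.04, -22.27, 61.69, -170.88, 473.34]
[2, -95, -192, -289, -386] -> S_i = 2 + -97*i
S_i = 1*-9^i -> [1, -9, 81, -729, 6561]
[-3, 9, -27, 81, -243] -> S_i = -3*-3^i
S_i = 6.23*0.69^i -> [6.23, 4.3, 2.97, 2.05, 1.41]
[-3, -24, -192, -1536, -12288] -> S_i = -3*8^i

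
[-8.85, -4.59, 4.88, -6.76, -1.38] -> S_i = Random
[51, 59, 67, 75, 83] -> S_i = 51 + 8*i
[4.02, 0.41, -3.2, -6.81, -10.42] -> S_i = 4.02 + -3.61*i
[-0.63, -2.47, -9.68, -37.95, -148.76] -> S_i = -0.63*3.92^i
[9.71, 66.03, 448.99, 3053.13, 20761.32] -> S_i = 9.71*6.80^i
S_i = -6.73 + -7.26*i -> [-6.73, -13.99, -21.25, -28.51, -35.77]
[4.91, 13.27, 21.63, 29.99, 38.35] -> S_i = 4.91 + 8.36*i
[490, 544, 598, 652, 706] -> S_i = 490 + 54*i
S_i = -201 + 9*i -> [-201, -192, -183, -174, -165]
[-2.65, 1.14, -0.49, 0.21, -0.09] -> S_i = -2.65*(-0.43)^i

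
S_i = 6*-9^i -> [6, -54, 486, -4374, 39366]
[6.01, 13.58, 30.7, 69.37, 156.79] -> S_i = 6.01*2.26^i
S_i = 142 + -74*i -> [142, 68, -6, -80, -154]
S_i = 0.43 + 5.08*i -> [0.43, 5.51, 10.59, 15.67, 20.75]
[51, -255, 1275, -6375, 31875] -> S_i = 51*-5^i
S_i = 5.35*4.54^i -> [5.35, 24.29, 110.27, 500.64, 2272.88]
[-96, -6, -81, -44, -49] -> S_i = Random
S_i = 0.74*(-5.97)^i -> [0.74, -4.42, 26.37, -157.45, 940.0]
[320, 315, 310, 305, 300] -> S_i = 320 + -5*i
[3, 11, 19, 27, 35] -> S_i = 3 + 8*i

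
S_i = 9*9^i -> [9, 81, 729, 6561, 59049]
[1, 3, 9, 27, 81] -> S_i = 1*3^i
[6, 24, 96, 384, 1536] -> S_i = 6*4^i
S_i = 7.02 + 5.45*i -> [7.02, 12.47, 17.92, 23.37, 28.82]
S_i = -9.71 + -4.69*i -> [-9.71, -14.4, -19.09, -23.78, -28.47]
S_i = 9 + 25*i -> [9, 34, 59, 84, 109]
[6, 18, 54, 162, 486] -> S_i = 6*3^i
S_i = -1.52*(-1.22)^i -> [-1.52, 1.85, -2.26, 2.76, -3.37]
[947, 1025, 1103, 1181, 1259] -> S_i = 947 + 78*i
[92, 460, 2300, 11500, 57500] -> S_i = 92*5^i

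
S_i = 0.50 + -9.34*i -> [0.5, -8.84, -18.18, -27.52, -36.86]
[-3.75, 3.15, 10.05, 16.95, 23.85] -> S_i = -3.75 + 6.90*i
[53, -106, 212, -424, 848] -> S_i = 53*-2^i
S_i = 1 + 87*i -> [1, 88, 175, 262, 349]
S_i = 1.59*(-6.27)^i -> [1.59, -9.97, 62.51, -391.92, 2457.35]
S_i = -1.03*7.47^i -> [-1.03, -7.69, -57.47, -429.34, -3207.15]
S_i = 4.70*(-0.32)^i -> [4.7, -1.5, 0.48, -0.15, 0.05]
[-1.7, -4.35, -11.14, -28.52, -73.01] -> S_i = -1.70*2.56^i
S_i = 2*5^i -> [2, 10, 50, 250, 1250]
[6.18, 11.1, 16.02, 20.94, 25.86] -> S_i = 6.18 + 4.92*i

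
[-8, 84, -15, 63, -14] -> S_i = Random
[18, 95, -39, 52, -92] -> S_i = Random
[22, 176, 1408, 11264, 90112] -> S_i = 22*8^i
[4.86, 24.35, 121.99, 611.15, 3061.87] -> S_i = 4.86*5.01^i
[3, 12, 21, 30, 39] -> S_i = 3 + 9*i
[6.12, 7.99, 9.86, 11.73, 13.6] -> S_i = 6.12 + 1.87*i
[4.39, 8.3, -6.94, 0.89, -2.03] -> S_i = Random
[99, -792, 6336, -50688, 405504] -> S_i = 99*-8^i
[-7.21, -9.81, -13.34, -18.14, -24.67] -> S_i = -7.21*1.36^i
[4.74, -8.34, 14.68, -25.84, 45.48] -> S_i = 4.74*(-1.76)^i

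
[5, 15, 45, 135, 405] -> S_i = 5*3^i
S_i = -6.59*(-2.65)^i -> [-6.59, 17.46, -46.28, 122.64, -324.99]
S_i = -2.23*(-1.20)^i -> [-2.23, 2.68, -3.21, 3.85, -4.62]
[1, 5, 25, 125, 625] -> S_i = 1*5^i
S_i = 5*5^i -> [5, 25, 125, 625, 3125]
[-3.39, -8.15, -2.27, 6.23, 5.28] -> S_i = Random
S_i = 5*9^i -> [5, 45, 405, 3645, 32805]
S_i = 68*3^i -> [68, 204, 612, 1836, 5508]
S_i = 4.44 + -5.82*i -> [4.44, -1.38, -7.2, -13.02, -18.84]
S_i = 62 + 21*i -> [62, 83, 104, 125, 146]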